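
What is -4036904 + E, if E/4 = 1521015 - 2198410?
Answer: -6746484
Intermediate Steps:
E = -2709580 (E = 4*(1521015 - 2198410) = 4*(-677395) = -2709580)
-4036904 + E = -4036904 - 2709580 = -6746484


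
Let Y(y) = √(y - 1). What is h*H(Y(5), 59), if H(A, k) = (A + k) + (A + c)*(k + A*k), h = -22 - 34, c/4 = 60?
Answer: -2402120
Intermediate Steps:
c = 240 (c = 4*60 = 240)
h = -56
Y(y) = √(-1 + y)
H(A, k) = A + k + (240 + A)*(k + A*k) (H(A, k) = (A + k) + (A + 240)*(k + A*k) = (A + k) + (240 + A)*(k + A*k) = A + k + (240 + A)*(k + A*k))
h*H(Y(5), 59) = -56*(√(-1 + 5) + 241*59 + 59*(√(-1 + 5))² + 241*√(-1 + 5)*59) = -56*(√4 + 14219 + 59*(√4)² + 241*√4*59) = -56*(2 + 14219 + 59*2² + 241*2*59) = -56*(2 + 14219 + 59*4 + 28438) = -56*(2 + 14219 + 236 + 28438) = -56*42895 = -2402120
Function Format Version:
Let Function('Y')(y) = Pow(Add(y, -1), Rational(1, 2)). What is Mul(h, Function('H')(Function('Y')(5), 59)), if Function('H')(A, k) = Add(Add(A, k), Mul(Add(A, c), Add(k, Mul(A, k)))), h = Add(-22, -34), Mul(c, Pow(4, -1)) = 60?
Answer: -2402120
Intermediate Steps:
c = 240 (c = Mul(4, 60) = 240)
h = -56
Function('Y')(y) = Pow(Add(-1, y), Rational(1, 2))
Function('H')(A, k) = Add(A, k, Mul(Add(240, A), Add(k, Mul(A, k)))) (Function('H')(A, k) = Add(Add(A, k), Mul(Add(A, 240), Add(k, Mul(A, k)))) = Add(Add(A, k), Mul(Add(240, A), Add(k, Mul(A, k)))) = Add(A, k, Mul(Add(240, A), Add(k, Mul(A, k)))))
Mul(h, Function('H')(Function('Y')(5), 59)) = Mul(-56, Add(Pow(Add(-1, 5), Rational(1, 2)), Mul(241, 59), Mul(59, Pow(Pow(Add(-1, 5), Rational(1, 2)), 2)), Mul(241, Pow(Add(-1, 5), Rational(1, 2)), 59))) = Mul(-56, Add(Pow(4, Rational(1, 2)), 14219, Mul(59, Pow(Pow(4, Rational(1, 2)), 2)), Mul(241, Pow(4, Rational(1, 2)), 59))) = Mul(-56, Add(2, 14219, Mul(59, Pow(2, 2)), Mul(241, 2, 59))) = Mul(-56, Add(2, 14219, Mul(59, 4), 28438)) = Mul(-56, Add(2, 14219, 236, 28438)) = Mul(-56, 42895) = -2402120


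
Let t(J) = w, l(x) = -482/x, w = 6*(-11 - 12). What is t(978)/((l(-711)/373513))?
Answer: -18324174267/241 ≈ -7.6034e+7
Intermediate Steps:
w = -138 (w = 6*(-23) = -138)
t(J) = -138
t(978)/((l(-711)/373513)) = -138/(-482/(-711)/373513) = -138/(-482*(-1/711)*(1/373513)) = -138/((482/711)*(1/373513)) = -138/482/265567743 = -138*265567743/482 = -18324174267/241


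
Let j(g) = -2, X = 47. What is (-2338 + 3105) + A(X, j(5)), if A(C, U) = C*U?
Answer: 673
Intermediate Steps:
(-2338 + 3105) + A(X, j(5)) = (-2338 + 3105) + 47*(-2) = 767 - 94 = 673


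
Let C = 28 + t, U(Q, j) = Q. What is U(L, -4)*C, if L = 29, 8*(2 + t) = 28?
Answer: 1711/2 ≈ 855.50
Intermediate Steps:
t = 3/2 (t = -2 + (⅛)*28 = -2 + 7/2 = 3/2 ≈ 1.5000)
C = 59/2 (C = 28 + 3/2 = 59/2 ≈ 29.500)
U(L, -4)*C = 29*(59/2) = 1711/2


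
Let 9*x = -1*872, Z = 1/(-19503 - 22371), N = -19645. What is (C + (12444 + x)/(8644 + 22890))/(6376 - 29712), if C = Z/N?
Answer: -15235373256721/908015412685283280 ≈ -1.6779e-5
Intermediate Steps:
Z = -1/41874 (Z = 1/(-41874) = -1/41874 ≈ -2.3881e-5)
x = -872/9 (x = (-1*872)/9 = (1/9)*(-872) = -872/9 ≈ -96.889)
C = 1/822614730 (C = -1/41874/(-19645) = -1/41874*(-1/19645) = 1/822614730 ≈ 1.2156e-9)
(C + (12444 + x)/(8644 + 22890))/(6376 - 29712) = (1/822614730 + (12444 - 872/9)/(8644 + 22890))/(6376 - 29712) = (1/822614730 + (111124/9)/31534)/(-23336) = (1/822614730 + (111124/9)*(1/31534))*(-1/23336) = (1/822614730 + 55562/141903)*(-1/23336) = (15235373256721/38910499343730)*(-1/23336) = -15235373256721/908015412685283280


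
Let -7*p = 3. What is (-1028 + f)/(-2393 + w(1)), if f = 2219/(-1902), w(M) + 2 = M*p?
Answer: 43225/100608 ≈ 0.42964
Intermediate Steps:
p = -3/7 (p = -1/7*3 = -3/7 ≈ -0.42857)
w(M) = -2 - 3*M/7 (w(M) = -2 + M*(-3/7) = -2 - 3*M/7)
f = -7/6 (f = 2219*(-1/1902) = -7/6 ≈ -1.1667)
(-1028 + f)/(-2393 + w(1)) = (-1028 - 7/6)/(-2393 + (-2 - 3/7*1)) = -6175/(6*(-2393 + (-2 - 3/7))) = -6175/(6*(-2393 - 17/7)) = -6175/(6*(-16768/7)) = -6175/6*(-7/16768) = 43225/100608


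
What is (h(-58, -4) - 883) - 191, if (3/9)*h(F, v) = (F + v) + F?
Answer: -1434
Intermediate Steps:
h(F, v) = 3*v + 6*F (h(F, v) = 3*((F + v) + F) = 3*(v + 2*F) = 3*v + 6*F)
(h(-58, -4) - 883) - 191 = ((3*(-4) + 6*(-58)) - 883) - 191 = ((-12 - 348) - 883) - 191 = (-360 - 883) - 191 = -1243 - 191 = -1434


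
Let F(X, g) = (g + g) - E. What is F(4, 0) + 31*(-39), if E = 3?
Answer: -1212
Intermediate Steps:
F(X, g) = -3 + 2*g (F(X, g) = (g + g) - 1*3 = 2*g - 3 = -3 + 2*g)
F(4, 0) + 31*(-39) = (-3 + 2*0) + 31*(-39) = (-3 + 0) - 1209 = -3 - 1209 = -1212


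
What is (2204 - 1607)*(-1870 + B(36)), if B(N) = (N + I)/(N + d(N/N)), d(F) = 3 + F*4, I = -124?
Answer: -48057306/43 ≈ -1.1176e+6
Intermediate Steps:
d(F) = 3 + 4*F
B(N) = (-124 + N)/(7 + N) (B(N) = (N - 124)/(N + (3 + 4*(N/N))) = (-124 + N)/(N + (3 + 4*1)) = (-124 + N)/(N + (3 + 4)) = (-124 + N)/(N + 7) = (-124 + N)/(7 + N))
(2204 - 1607)*(-1870 + B(36)) = (2204 - 1607)*(-1870 + (-124 + 36)/(7 + 36)) = 597*(-1870 - 88/43) = 597*(-80498/43) = -48057306/43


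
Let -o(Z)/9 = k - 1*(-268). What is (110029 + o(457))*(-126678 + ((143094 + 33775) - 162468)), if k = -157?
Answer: -12241561310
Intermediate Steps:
o(Z) = -999 (o(Z) = -9*(-157 - 1*(-268)) = -9*(-157 + 268) = -9*111 = -999)
(110029 + o(457))*(-126678 + ((143094 + 33775) - 162468)) = (110029 - 999)*(-126678 + ((143094 + 33775) - 162468)) = 109030*(-126678 + (176869 - 162468)) = 109030*(-126678 + 14401) = 109030*(-112277) = -12241561310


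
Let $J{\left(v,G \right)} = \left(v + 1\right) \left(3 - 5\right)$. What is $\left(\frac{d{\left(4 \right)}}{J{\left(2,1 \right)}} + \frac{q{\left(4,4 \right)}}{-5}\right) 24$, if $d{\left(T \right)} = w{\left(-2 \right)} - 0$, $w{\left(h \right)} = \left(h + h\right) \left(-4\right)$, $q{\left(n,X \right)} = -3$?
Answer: $- \frac{248}{5} \approx -49.6$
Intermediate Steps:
$J{\left(v,G \right)} = -2 - 2 v$ ($J{\left(v,G \right)} = \left(1 + v\right) \left(-2\right) = -2 - 2 v$)
$w{\left(h \right)} = - 8 h$ ($w{\left(h \right)} = 2 h \left(-4\right) = - 8 h$)
$d{\left(T \right)} = 16$ ($d{\left(T \right)} = \left(-8\right) \left(-2\right) - 0 = 16 + 0 = 16$)
$\left(\frac{d{\left(4 \right)}}{J{\left(2,1 \right)}} + \frac{q{\left(4,4 \right)}}{-5}\right) 24 = \left(\frac{16}{-2 - 4} - \frac{3}{-5}\right) 24 = \left(\frac{16}{-2 - 4} - - \frac{3}{5}\right) 24 = \left(\frac{16}{-6} + \frac{3}{5}\right) 24 = \left(16 \left(- \frac{1}{6}\right) + \frac{3}{5}\right) 24 = \left(- \frac{8}{3} + \frac{3}{5}\right) 24 = \left(- \frac{31}{15}\right) 24 = - \frac{248}{5}$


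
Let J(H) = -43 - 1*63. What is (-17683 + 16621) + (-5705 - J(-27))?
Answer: -6661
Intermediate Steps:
J(H) = -106 (J(H) = -43 - 63 = -106)
(-17683 + 16621) + (-5705 - J(-27)) = (-17683 + 16621) + (-5705 - 1*(-106)) = -1062 + (-5705 + 106) = -1062 - 5599 = -6661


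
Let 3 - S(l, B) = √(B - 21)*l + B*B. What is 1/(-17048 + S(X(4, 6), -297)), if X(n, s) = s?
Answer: I/(2*(-52627*I + 3*√318)) ≈ -9.5008e-6 + 9.658e-9*I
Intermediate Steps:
S(l, B) = 3 - B² - l*√(-21 + B) (S(l, B) = 3 - (√(B - 21)*l + B*B) = 3 - (√(-21 + B)*l + B²) = 3 - (l*√(-21 + B) + B²) = 3 - (B² + l*√(-21 + B)) = 3 + (-B² - l*√(-21 + B)) = 3 - B² - l*√(-21 + B))
1/(-17048 + S(X(4, 6), -297)) = 1/(-17048 + (3 - 1*(-297)² - 1*6*√(-21 - 297))) = 1/(-17048 + (3 - 1*88209 - 1*6*√(-318))) = 1/(-17048 + (3 - 88209 - 1*6*I*√318)) = 1/(-17048 + (3 - 88209 - 6*I*√318)) = 1/(-17048 + (-88206 - 6*I*√318)) = 1/(-105254 - 6*I*√318)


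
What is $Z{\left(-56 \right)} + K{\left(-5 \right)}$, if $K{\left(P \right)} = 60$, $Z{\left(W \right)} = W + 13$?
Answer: $17$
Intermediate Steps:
$Z{\left(W \right)} = 13 + W$
$Z{\left(-56 \right)} + K{\left(-5 \right)} = \left(13 - 56\right) + 60 = -43 + 60 = 17$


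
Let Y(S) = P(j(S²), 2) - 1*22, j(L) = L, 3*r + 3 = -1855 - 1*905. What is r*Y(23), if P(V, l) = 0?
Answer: 20262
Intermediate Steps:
r = -921 (r = -1 + (-1855 - 1*905)/3 = -1 + (-1855 - 905)/3 = -1 + (⅓)*(-2760) = -1 - 920 = -921)
Y(S) = -22 (Y(S) = 0 - 1*22 = 0 - 22 = -22)
r*Y(23) = -921*(-22) = 20262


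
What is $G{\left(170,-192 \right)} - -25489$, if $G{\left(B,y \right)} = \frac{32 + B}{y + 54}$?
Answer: $\frac{1758640}{69} \approx 25488.0$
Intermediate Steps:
$G{\left(B,y \right)} = \frac{32 + B}{54 + y}$
$G{\left(170,-192 \right)} - -25489 = \frac{32 + 170}{54 - 192} - -25489 = \frac{1}{-138} \cdot 202 + 25489 = \left(- \frac{1}{138}\right) 202 + 25489 = - \frac{101}{69} + 25489 = \frac{1758640}{69}$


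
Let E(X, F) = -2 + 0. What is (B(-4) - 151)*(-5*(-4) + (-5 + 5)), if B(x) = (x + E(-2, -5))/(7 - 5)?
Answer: -3080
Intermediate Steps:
E(X, F) = -2
B(x) = -1 + x/2 (B(x) = (x - 2)/(7 - 5) = (-2 + x)/2 = (-2 + x)*(½) = -1 + x/2)
(B(-4) - 151)*(-5*(-4) + (-5 + 5)) = ((-1 + (½)*(-4)) - 151)*(-5*(-4) + (-5 + 5)) = ((-1 - 2) - 151)*(20 + 0) = (-3 - 151)*20 = -154*20 = -3080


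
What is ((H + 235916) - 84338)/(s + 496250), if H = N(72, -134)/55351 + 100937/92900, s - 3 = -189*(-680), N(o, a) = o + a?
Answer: 779436012470287/3212650179006700 ≈ 0.24261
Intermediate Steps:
N(o, a) = a + o
s = 128523 (s = 3 - 189*(-680) = 3 + 128520 = 128523)
H = 5581204087/5142107900 (H = (-134 + 72)/55351 + 100937/92900 = -62*1/55351 + 100937*(1/92900) = -62/55351 + 100937/92900 = 5581204087/5142107900 ≈ 1.0854)
((H + 235916) - 84338)/(s + 496250) = ((5581204087/5142107900 + 235916) - 84338)/(128523 + 496250) = (1213111108540487/5142107900 - 84338)/624773 = (779436012470287/5142107900)*(1/624773) = 779436012470287/3212650179006700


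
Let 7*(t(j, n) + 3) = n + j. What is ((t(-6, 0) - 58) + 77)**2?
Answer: 11236/49 ≈ 229.31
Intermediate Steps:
t(j, n) = -3 + j/7 + n/7 (t(j, n) = -3 + (n + j)/7 = -3 + (j + n)/7 = -3 + (j/7 + n/7) = -3 + j/7 + n/7)
((t(-6, 0) - 58) + 77)**2 = (((-3 + (1/7)*(-6) + (1/7)*0) - 58) + 77)**2 = (((-3 - 6/7 + 0) - 58) + 77)**2 = ((-27/7 - 58) + 77)**2 = (-433/7 + 77)**2 = (106/7)**2 = 11236/49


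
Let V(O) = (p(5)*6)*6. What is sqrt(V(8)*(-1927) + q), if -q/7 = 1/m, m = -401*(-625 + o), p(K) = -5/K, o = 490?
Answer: sqrt(22589051076195)/18045 ≈ 263.39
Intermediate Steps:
V(O) = -36 (V(O) = (-5/5*6)*6 = (-5*1/5*6)*6 = -1*6*6 = -6*6 = -36)
m = 54135 (m = -401*(-625 + 490) = -401*(-135) = 54135)
q = -7/54135 ≈ -0.00012931
sqrt(V(8)*(-1927) + q) = sqrt(-36*(-1927) - 7/54135) = sqrt(69372 - 7/54135) = sqrt(3755453213/54135) = sqrt(22589051076195)/18045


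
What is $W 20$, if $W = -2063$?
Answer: $-41260$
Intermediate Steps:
$W 20 = \left(-2063\right) 20 = -41260$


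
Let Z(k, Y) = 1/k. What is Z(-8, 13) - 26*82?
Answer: -17057/8 ≈ -2132.1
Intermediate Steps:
Z(-8, 13) - 26*82 = 1/(-8) - 26*82 = -1/8 - 2132 = -17057/8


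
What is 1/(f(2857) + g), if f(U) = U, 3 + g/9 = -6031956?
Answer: -1/54284774 ≈ -1.8421e-8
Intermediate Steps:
g = -54287631 (g = -27 + 9*(-6031956) = -27 - 54287604 = -54287631)
1/(f(2857) + g) = 1/(2857 - 54287631) = 1/(-54284774) = -1/54284774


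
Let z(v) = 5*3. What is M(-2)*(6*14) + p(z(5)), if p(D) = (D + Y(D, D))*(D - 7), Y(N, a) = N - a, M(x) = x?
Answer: -48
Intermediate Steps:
z(v) = 15
p(D) = D*(-7 + D) (p(D) = (D + (D - D))*(D - 7) = (D + 0)*(-7 + D) = D*(-7 + D))
M(-2)*(6*14) + p(z(5)) = -12*14 + 15*(-7 + 15) = -2*84 + 15*8 = -168 + 120 = -48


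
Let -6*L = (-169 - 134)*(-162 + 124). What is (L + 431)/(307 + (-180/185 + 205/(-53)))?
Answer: -47064/9557 ≈ -4.9246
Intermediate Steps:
L = -1919 (L = -(-169 - 134)*(-162 + 124)/6 = -(-101)*(-38)/2 = -⅙*11514 = -1919)
(L + 431)/(307 + (-180/185 + 205/(-53))) = (-1919 + 431)/(307 + (-180/185 + 205/(-53))) = -1488/(307 + (-180*1/185 + 205*(-1/53))) = -1488/(307 + (-36/37 - 205/53)) = -1488/(307 - 9493/1961) = -1488/592534/1961 = -1488*1961/592534 = -47064/9557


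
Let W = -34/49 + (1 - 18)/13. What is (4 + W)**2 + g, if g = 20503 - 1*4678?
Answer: 6422914954/405769 ≈ 15829.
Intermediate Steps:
g = 15825 (g = 20503 - 4678 = 15825)
W = -1275/637 (W = -34*1/49 - 17*1/13 = -34/49 - 17/13 = -1275/637 ≈ -2.0016)
(4 + W)**2 + g = (4 - 1275/637)**2 + 15825 = (1273/637)**2 + 15825 = 1620529/405769 + 15825 = 6422914954/405769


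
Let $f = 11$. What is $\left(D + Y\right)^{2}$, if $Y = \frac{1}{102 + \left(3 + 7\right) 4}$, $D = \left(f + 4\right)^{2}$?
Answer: $\frac{1020866401}{20164} \approx 50628.0$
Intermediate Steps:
$D = 225$ ($D = \left(11 + 4\right)^{2} = 15^{2} = 225$)
$Y = \frac{1}{142}$ ($Y = \frac{1}{102 + 10 \cdot 4} = \frac{1}{102 + 40} = \frac{1}{142} \approx 0.0070423$)
$\left(D + Y\right)^{2} = \left(225 + \frac{1}{142}\right)^{2} = \left(\frac{31951}{142}\right)^{2} = \frac{1020866401}{20164}$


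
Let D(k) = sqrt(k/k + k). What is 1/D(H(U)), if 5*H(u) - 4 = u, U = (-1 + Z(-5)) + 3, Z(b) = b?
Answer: sqrt(30)/6 ≈ 0.91287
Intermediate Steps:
U = -3 (U = (-1 - 5) + 3 = -6 + 3 = -3)
H(u) = 4/5 + u/5
D(k) = sqrt(1 + k)
1/D(H(U)) = 1/(sqrt(1 + (4/5 + (1/5)*(-3)))) = 1/(sqrt(1 + (4/5 - 3/5))) = 1/(sqrt(1 + 1/5)) = 1/(sqrt(6/5)) = 1/(sqrt(30)/5) = sqrt(30)/6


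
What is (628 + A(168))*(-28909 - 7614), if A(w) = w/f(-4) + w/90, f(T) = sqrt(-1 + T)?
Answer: -345069304/15 + 6135864*I*sqrt(5)/5 ≈ -2.3005e+7 + 2.744e+6*I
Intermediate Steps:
A(w) = w/90 - I*w*sqrt(5)/5 (A(w) = w/(sqrt(-1 - 4)) + w/90 = w/(sqrt(-5)) + w*(1/90) = w/((I*sqrt(5))) + w/90 = w*(-I*sqrt(5)/5) + w/90 = -I*w*sqrt(5)/5 + w/90 = w/90 - I*w*sqrt(5)/5)
(628 + A(168))*(-28909 - 7614) = (628 + (1/90)*168*(1 - 18*I*sqrt(5)))*(-28909 - 7614) = (628 + (28/15 - 168*I*sqrt(5)/5))*(-36523) = (9448/15 - 168*I*sqrt(5)/5)*(-36523) = -345069304/15 + 6135864*I*sqrt(5)/5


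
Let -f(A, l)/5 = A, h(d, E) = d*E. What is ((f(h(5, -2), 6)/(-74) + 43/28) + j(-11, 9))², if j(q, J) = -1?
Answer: 21025/1073296 ≈ 0.019589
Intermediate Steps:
h(d, E) = E*d
f(A, l) = -5*A
((f(h(5, -2), 6)/(-74) + 43/28) + j(-11, 9))² = ((-(-10)*5/(-74) + 43/28) - 1)² = ((-5*(-10)*(-1/74) + 43*(1/28)) - 1)² = ((50*(-1/74) + 43/28) - 1)² = ((-25/37 + 43/28) - 1)² = (891/1036 - 1)² = (-145/1036)² = 21025/1073296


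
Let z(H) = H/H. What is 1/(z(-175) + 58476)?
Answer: 1/58477 ≈ 1.7101e-5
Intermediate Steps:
z(H) = 1
1/(z(-175) + 58476) = 1/(1 + 58476) = 1/58477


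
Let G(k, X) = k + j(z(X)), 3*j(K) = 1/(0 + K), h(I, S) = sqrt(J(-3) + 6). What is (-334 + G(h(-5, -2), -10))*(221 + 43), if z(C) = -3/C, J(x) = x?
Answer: -263648/3 + 264*sqrt(3) ≈ -87425.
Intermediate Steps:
h(I, S) = sqrt(3) (h(I, S) = sqrt(-3 + 6) = sqrt(3))
j(K) = 1/(3*K) (j(K) = 1/(3*(0 + K)) = 1/(3*K))
G(k, X) = k - X/9 (G(k, X) = k + 1/(3*((-3/X))) = k + (-X/3)/3 = k - X/9)
(-334 + G(h(-5, -2), -10))*(221 + 43) = (-334 + (sqrt(3) - 1/9*(-10)))*(221 + 43) = (-334 + (sqrt(3) + 10/9))*264 = (-334 + (10/9 + sqrt(3)))*264 = (-2996/9 + sqrt(3))*264 = -263648/3 + 264*sqrt(3)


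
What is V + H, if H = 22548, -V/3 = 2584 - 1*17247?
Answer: 66537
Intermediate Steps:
V = 43989 (V = -3*(2584 - 1*17247) = -3*(2584 - 17247) = -3*(-14663) = 43989)
V + H = 43989 + 22548 = 66537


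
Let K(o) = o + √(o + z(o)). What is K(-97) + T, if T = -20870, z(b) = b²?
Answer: -20967 + 4*√582 ≈ -20871.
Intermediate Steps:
K(o) = o + √(o + o²)
K(-97) + T = (-97 + √(-97*(1 - 97))) - 20870 = (-97 + √(-97*(-96))) - 20870 = (-97 + √9312) - 20870 = (-97 + 4*√582) - 20870 = -20967 + 4*√582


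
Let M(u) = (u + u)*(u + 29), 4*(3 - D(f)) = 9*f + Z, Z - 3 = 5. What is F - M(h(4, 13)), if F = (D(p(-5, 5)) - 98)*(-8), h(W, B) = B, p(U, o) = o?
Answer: -226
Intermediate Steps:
Z = 8 (Z = 3 + 5 = 8)
D(f) = 1 - 9*f/4 (D(f) = 3 - (9*f + 8)/4 = 3 - (8 + 9*f)/4 = 3 + (-2 - 9*f/4) = 1 - 9*f/4)
M(u) = 2*u*(29 + u) (M(u) = (2*u)*(29 + u) = 2*u*(29 + u))
F = 866 (F = ((1 - 9/4*5) - 98)*(-8) = ((1 - 45/4) - 98)*(-8) = (-41/4 - 98)*(-8) = -433/4*(-8) = 866)
F - M(h(4, 13)) = 866 - 2*13*(29 + 13) = 866 - 2*13*42 = 866 - 1*1092 = 866 - 1092 = -226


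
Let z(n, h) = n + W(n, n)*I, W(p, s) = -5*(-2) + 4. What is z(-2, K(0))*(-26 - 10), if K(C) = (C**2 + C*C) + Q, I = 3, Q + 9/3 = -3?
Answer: -1440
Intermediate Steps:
Q = -6 (Q = -3 - 3 = -6)
K(C) = -6 + 2*C**2 (K(C) = (C**2 + C*C) - 6 = (C**2 + C**2) - 6 = 2*C**2 - 6 = -6 + 2*C**2)
W(p, s) = 14 (W(p, s) = 10 + 4 = 14)
z(n, h) = 42 + n (z(n, h) = n + 14*3 = n + 42 = 42 + n)
z(-2, K(0))*(-26 - 10) = (42 - 2)*(-26 - 10) = 40*(-36) = -1440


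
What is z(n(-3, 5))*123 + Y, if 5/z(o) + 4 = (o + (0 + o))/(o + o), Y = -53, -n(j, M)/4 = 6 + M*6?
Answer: -258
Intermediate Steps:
n(j, M) = -24 - 24*M (n(j, M) = -4*(6 + M*6) = -4*(6 + 6*M) = -24 - 24*M)
z(o) = -5/3 (z(o) = 5/(-4 + (o + (0 + o))/(o + o)) = 5/(-4 + (o + o)/((2*o))) = 5/(-4 + (2*o)*(1/(2*o))) = 5/(-4 + 1) = 5/(-3) = 5*(-1/3) = -5/3)
z(n(-3, 5))*123 + Y = -5/3*123 - 53 = -205 - 53 = -258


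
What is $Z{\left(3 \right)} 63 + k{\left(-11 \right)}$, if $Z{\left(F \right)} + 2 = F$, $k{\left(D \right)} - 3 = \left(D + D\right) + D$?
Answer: $33$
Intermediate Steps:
$k{\left(D \right)} = 3 + 3 D$ ($k{\left(D \right)} = 3 + \left(\left(D + D\right) + D\right) = 3 + \left(2 D + D\right) = 3 + 3 D$)
$Z{\left(F \right)} = -2 + F$
$Z{\left(3 \right)} 63 + k{\left(-11 \right)} = \left(-2 + 3\right) 63 + \left(3 + 3 \left(-11\right)\right) = 1 \cdot 63 + \left(3 - 33\right) = 63 - 30 = 33$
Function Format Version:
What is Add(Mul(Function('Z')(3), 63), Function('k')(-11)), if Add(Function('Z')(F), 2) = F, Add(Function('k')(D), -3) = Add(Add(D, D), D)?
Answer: 33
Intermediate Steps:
Function('k')(D) = Add(3, Mul(3, D)) (Function('k')(D) = Add(3, Add(Add(D, D), D)) = Add(3, Add(Mul(2, D), D)) = Add(3, Mul(3, D)))
Function('Z')(F) = Add(-2, F)
Add(Mul(Function('Z')(3), 63), Function('k')(-11)) = Add(Mul(Add(-2, 3), 63), Add(3, Mul(3, -11))) = Add(Mul(1, 63), Add(3, -33)) = Add(63, -30) = 33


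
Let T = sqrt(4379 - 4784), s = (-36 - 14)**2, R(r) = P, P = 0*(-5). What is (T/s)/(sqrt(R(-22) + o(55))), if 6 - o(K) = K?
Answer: 9*sqrt(5)/17500 ≈ 0.0011500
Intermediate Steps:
P = 0
R(r) = 0
o(K) = 6 - K
s = 2500 (s = (-50)**2 = 2500)
T = 9*I*sqrt(5) (T = sqrt(-405) = 9*I*sqrt(5) ≈ 20.125*I)
(T/s)/(sqrt(R(-22) + o(55))) = ((9*I*sqrt(5))/2500)/(sqrt(0 + (6 - 1*55))) = ((9*I*sqrt(5))*(1/2500))/(sqrt(0 + (6 - 55))) = (9*I*sqrt(5)/2500)/(sqrt(0 - 49)) = (9*I*sqrt(5)/2500)/(sqrt(-49)) = (9*I*sqrt(5)/2500)/((7*I)) = (9*I*sqrt(5)/2500)*(-I/7) = 9*sqrt(5)/17500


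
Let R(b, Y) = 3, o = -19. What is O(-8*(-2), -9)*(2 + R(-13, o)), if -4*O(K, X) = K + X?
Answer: -35/4 ≈ -8.7500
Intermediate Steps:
O(K, X) = -K/4 - X/4 (O(K, X) = -(K + X)/4 = -K/4 - X/4)
O(-8*(-2), -9)*(2 + R(-13, o)) = (-(-2)*(-2) - ¼*(-9))*(2 + 3) = (-¼*16 + 9/4)*5 = (-4 + 9/4)*5 = -7/4*5 = -35/4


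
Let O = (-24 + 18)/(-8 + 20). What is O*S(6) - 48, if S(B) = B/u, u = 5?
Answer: -243/5 ≈ -48.600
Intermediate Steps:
S(B) = B/5
O = -½ (O = -6/12 = -6*1/12 = -½ ≈ -0.50000)
O*S(6) - 48 = -6/10 - 48 = -½*6/5 - 48 = -⅗ - 48 = -243/5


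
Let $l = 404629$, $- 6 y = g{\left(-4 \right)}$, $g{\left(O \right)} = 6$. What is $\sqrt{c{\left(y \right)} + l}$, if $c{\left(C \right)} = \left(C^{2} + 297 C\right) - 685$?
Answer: $8 \sqrt{6307} \approx 635.33$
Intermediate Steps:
$y = -1$ ($y = \left(- \frac{1}{6}\right) 6 = -1$)
$c{\left(C \right)} = -685 + C^{2} + 297 C$
$\sqrt{c{\left(y \right)} + l} = \sqrt{\left(-685 + \left(-1\right)^{2} + 297 \left(-1\right)\right) + 404629} = \sqrt{\left(-685 + 1 - 297\right) + 404629} = \sqrt{-981 + 404629} = \sqrt{403648} = 8 \sqrt{6307}$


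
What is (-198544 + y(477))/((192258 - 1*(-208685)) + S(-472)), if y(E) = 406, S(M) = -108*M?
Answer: -198138/451919 ≈ -0.43844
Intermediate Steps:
(-198544 + y(477))/((192258 - 1*(-208685)) + S(-472)) = (-198544 + 406)/((192258 - 1*(-208685)) - 108*(-472)) = -198138/((192258 + 208685) + 50976) = -198138/(400943 + 50976) = -198138/451919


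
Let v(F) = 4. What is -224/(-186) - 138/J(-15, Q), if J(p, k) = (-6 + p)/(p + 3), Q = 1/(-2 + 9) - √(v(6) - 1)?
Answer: -50552/651 ≈ -77.653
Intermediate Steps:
Q = ⅐ - √3 (Q = 1/(-2 + 9) - √(4 - 1) = 1/7 - √3 = ⅐ - √3 ≈ -1.5892)
J(p, k) = (-6 + p)/(3 + p)
-224/(-186) - 138/J(-15, Q) = -224/(-186) - 138*(3 - 15)/(-6 - 15) = -224*(-1/186) - 138/(-21/(-12)) = 112/93 - 138/((-1/12*(-21))) = 112/93 - 138/7/4 = 112/93 - 138*4/7 = 112/93 - 552/7 = -50552/651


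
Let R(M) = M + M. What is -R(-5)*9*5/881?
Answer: 450/881 ≈ 0.51078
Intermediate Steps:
R(M) = 2*M
-R(-5)*9*5/881 = -(2*(-5))*9*5/881 = -(-10*9)*5*(1/881) = -(-90)*5*(1/881) = -1*(-450)*(1/881) = 450*(1/881) = 450/881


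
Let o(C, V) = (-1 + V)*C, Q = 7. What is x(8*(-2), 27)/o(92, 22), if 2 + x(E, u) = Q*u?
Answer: 187/1932 ≈ 0.096791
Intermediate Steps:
o(C, V) = C*(-1 + V)
x(E, u) = -2 + 7*u
x(8*(-2), 27)/o(92, 22) = (-2 + 7*27)/((92*(-1 + 22))) = (-2 + 189)/((92*21)) = 187/1932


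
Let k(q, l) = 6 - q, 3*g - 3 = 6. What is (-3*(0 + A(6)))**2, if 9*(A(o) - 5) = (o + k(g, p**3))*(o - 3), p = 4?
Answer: 576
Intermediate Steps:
g = 3 (g = 1 + (1/3)*6 = 1 + 2 = 3)
A(o) = 5 + (-3 + o)*(3 + o)/9 (A(o) = 5 + ((o + (6 - 1*3))*(o - 3))/9 = 5 + ((o + (6 - 3))*(-3 + o))/9 = 5 + ((o + 3)*(-3 + o))/9 = 5 + ((3 + o)*(-3 + o))/9 = 5 + ((-3 + o)*(3 + o))/9 = 5 + (-3 + o)*(3 + o)/9)
(-3*(0 + A(6)))**2 = (-3*(0 + (4 + (1/9)*6**2)))**2 = (-3*(0 + (4 + (1/9)*36)))**2 = (-3*(0 + (4 + 4)))**2 = (-3*(0 + 8))**2 = (-3*8)**2 = (-24)**2 = 576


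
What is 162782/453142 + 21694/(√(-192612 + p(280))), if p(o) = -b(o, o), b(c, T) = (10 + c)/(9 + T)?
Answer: 81391/226571 - 184399*I*√55665158/27832579 ≈ 0.35923 - 49.431*I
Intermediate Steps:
b(c, T) = (10 + c)/(9 + T)
p(o) = -(10 + o)/(9 + o)
162782/453142 + 21694/(√(-192612 + p(280))) = 162782/453142 + 21694/(√(-192612 + (-10 - 1*280)/(9 + 280))) = 162782*(1/453142) + 21694/(√(-192612 + (-10 - 280)/289)) = 81391/226571 + 21694/(√(-192612 + (1/289)*(-290))) = 81391/226571 + 21694/(√(-192612 - 290/289)) = 81391/226571 + 21694/(√(-55665158/289)) = 81391/226571 + 21694/((I*√55665158/17)) = 81391/226571 + 21694*(-17*I*√55665158/55665158) = 81391/226571 - 184399*I*√55665158/27832579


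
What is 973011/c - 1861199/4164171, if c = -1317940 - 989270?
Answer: -2781987044557/3202538990970 ≈ -0.86868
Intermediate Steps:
c = -2307210
973011/c - 1861199/4164171 = 973011/(-2307210) - 1861199/4164171 = 973011*(-1/2307210) - 1861199*1/4164171 = -324337/769070 - 1861199/4164171 = -2781987044557/3202538990970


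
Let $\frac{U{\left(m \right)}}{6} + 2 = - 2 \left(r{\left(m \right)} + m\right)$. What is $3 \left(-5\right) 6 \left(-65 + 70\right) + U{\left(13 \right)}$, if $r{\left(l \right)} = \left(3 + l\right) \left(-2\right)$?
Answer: $-234$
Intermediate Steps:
$r{\left(l \right)} = -6 - 2 l$
$U{\left(m \right)} = 60 + 12 m$ ($U{\left(m \right)} = -12 + 6 \left(- 2 \left(\left(-6 - 2 m\right) + m\right)\right) = -12 + 6 \left(- 2 \left(-6 - m\right)\right) = -12 + 6 \left(12 + 2 m\right) = -12 + \left(72 + 12 m\right) = 60 + 12 m$)
$3 \left(-5\right) 6 \left(-65 + 70\right) + U{\left(13 \right)} = 3 \left(-5\right) 6 \left(-65 + 70\right) + \left(60 + 12 \cdot 13\right) = \left(-15\right) 6 \cdot 5 + \left(60 + 156\right) = \left(-90\right) 5 + 216 = -450 + 216 = -234$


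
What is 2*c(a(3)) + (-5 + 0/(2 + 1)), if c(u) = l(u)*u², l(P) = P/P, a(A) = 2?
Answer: 3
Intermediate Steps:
l(P) = 1
c(u) = u² (c(u) = 1*u² = u²)
2*c(a(3)) + (-5 + 0/(2 + 1)) = 2*2² + (-5 + 0/(2 + 1)) = 2*4 + (-5 + 0/3) = 8 + (-5 + (⅓)*0) = 8 + (-5 + 0) = 8 - 5 = 3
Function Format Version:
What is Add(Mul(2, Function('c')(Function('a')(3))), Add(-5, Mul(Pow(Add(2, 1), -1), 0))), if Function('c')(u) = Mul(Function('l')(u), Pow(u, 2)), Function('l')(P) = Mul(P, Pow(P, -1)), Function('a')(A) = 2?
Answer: 3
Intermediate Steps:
Function('l')(P) = 1
Function('c')(u) = Pow(u, 2) (Function('c')(u) = Mul(1, Pow(u, 2)) = Pow(u, 2))
Add(Mul(2, Function('c')(Function('a')(3))), Add(-5, Mul(Pow(Add(2, 1), -1), 0))) = Add(Mul(2, Pow(2, 2)), Add(-5, Mul(Pow(Add(2, 1), -1), 0))) = Add(Mul(2, 4), Add(-5, Mul(Pow(3, -1), 0))) = Add(8, Add(-5, Mul(Rational(1, 3), 0))) = Add(8, Add(-5, 0)) = Add(8, -5) = 3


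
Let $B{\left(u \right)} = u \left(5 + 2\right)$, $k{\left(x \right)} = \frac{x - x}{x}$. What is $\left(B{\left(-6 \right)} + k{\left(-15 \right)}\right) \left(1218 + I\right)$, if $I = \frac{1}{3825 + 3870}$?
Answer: $- \frac{131215154}{2565} \approx -51156.0$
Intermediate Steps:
$k{\left(x \right)} = 0$ ($k{\left(x \right)} = \frac{0}{x} = 0$)
$B{\left(u \right)} = 7 u$ ($B{\left(u \right)} = u 7 = 7 u$)
$I = \frac{1}{7695} \approx 0.00012995$
$\left(B{\left(-6 \right)} + k{\left(-15 \right)}\right) \left(1218 + I\right) = \left(7 \left(-6\right) + 0\right) \left(1218 + \frac{1}{7695}\right) = \left(-42 + 0\right) \frac{9372511}{7695} = \left(-42\right) \frac{9372511}{7695} = - \frac{131215154}{2565}$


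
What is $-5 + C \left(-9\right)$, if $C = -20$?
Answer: $175$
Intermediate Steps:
$-5 + C \left(-9\right) = -5 - -180 = -5 + 180 = 175$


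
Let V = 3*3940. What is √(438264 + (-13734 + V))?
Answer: 5*√17454 ≈ 660.57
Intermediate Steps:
V = 11820
√(438264 + (-13734 + V)) = √(438264 + (-13734 + 11820)) = √(438264 - 1914) = √436350 = 5*√17454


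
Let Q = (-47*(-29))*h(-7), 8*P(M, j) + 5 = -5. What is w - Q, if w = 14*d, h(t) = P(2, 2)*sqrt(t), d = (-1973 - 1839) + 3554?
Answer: -3612 + 6815*I*sqrt(7)/4 ≈ -3612.0 + 4507.7*I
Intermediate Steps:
d = -258 (d = -3812 + 3554 = -258)
P(M, j) = -5/4 (P(M, j) = -5/8 + (1/8)*(-5) = -5/8 - 5/8 = -5/4)
h(t) = -5*sqrt(t)/4
Q = -6815*I*sqrt(7)/4 (Q = (-47*(-29))*(-5*I*sqrt(7)/4) = 1363*(-5*I*sqrt(7)/4) = -6815*I*sqrt(7)/4 ≈ -4507.7*I)
w = -3612 (w = 14*(-258) = -3612)
w - Q = -3612 - (-6815)*I*sqrt(7)/4 = -3612 + 6815*I*sqrt(7)/4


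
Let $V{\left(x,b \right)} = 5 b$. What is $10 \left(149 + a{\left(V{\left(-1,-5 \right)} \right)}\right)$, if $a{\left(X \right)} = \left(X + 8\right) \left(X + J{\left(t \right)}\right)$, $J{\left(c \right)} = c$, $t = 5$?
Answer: $4890$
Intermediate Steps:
$a{\left(X \right)} = \left(5 + X\right) \left(8 + X\right)$ ($a{\left(X \right)} = \left(X + 8\right) \left(X + 5\right) = \left(8 + X\right) \left(5 + X\right) = \left(5 + X\right) \left(8 + X\right)$)
$10 \left(149 + a{\left(V{\left(-1,-5 \right)} \right)}\right) = 10 \left(149 + \left(40 + \left(5 \left(-5\right)\right)^{2} + 13 \cdot 5 \left(-5\right)\right)\right) = 10 \left(149 + \left(40 + \left(-25\right)^{2} + 13 \left(-25\right)\right)\right) = 10 \left(149 + \left(40 + 625 - 325\right)\right) = 10 \left(149 + 340\right) = 10 \cdot 489 = 4890$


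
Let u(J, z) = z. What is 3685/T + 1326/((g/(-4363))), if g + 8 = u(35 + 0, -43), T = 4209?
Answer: 477464227/4209 ≈ 1.1344e+5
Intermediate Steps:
g = -51 (g = -8 - 43 = -51)
3685/T + 1326/((g/(-4363))) = 3685/4209 + 1326/((-51/(-4363))) = 3685*(1/4209) + 1326/((-51*(-1/4363))) = 3685/4209 + 1326/(51/4363) = 3685/4209 + 1326*(4363/51) = 3685/4209 + 113438 = 477464227/4209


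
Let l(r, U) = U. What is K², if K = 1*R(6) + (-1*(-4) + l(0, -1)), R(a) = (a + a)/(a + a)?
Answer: 16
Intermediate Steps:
R(a) = 1 (R(a) = (2*a)/((2*a)) = (2*a)*(1/(2*a)) = 1)
K = 4 (K = 1*1 + (-1*(-4) - 1) = 1 + (4 - 1) = 1 + 3 = 4)
K² = 4² = 16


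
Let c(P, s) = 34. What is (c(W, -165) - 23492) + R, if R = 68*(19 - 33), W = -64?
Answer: -24410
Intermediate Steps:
R = -952 (R = 68*(-14) = -952)
(c(W, -165) - 23492) + R = (34 - 23492) - 952 = -23458 - 952 = -24410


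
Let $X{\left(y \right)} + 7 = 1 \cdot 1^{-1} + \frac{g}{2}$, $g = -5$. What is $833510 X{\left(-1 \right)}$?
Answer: $-7084835$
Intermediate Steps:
$X{\left(y \right)} = - \frac{17}{2}$ ($X{\left(y \right)} = -7 + \left(1 \cdot 1^{-1} - \frac{5}{2}\right) = -7 + \left(1 \cdot 1 - \frac{5}{2}\right) = -7 + \left(1 - \frac{5}{2}\right) = -7 - \frac{3}{2} = - \frac{17}{2}$)
$833510 X{\left(-1 \right)} = 833510 \left(- \frac{17}{2}\right) = -7084835$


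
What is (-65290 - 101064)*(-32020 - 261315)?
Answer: 48797450590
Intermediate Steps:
(-65290 - 101064)*(-32020 - 261315) = -166354*(-293335) = 48797450590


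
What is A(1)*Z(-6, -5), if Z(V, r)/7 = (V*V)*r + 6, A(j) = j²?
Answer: -1218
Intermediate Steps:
Z(V, r) = 42 + 7*r*V² (Z(V, r) = 7*((V*V)*r + 6) = 7*(V²*r + 6) = 7*(r*V² + 6) = 7*(6 + r*V²) = 42 + 7*r*V²)
A(1)*Z(-6, -5) = 1²*(42 + 7*(-5)*(-6)²) = 1*(42 + 7*(-5)*36) = 1*(42 - 1260) = 1*(-1218) = -1218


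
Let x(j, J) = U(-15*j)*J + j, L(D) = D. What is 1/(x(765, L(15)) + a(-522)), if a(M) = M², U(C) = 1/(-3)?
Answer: 1/273244 ≈ 3.6597e-6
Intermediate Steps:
U(C) = -⅓
x(j, J) = j - J/3 (x(j, J) = -J/3 + j = j - J/3)
1/(x(765, L(15)) + a(-522)) = 1/((765 - ⅓*15) + (-522)²) = 1/((765 - 5) + 272484) = 1/(760 + 272484) = 1/273244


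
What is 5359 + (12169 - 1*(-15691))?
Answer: 33219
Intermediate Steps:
5359 + (12169 - 1*(-15691)) = 5359 + (12169 + 15691) = 5359 + 27860 = 33219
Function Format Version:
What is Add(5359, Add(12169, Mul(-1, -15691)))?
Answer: 33219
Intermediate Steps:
Add(5359, Add(12169, Mul(-1, -15691))) = Add(5359, Add(12169, 15691)) = Add(5359, 27860) = 33219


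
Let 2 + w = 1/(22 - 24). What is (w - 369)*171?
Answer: -127053/2 ≈ -63527.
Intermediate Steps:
w = -5/2 (w = -2 + 1/(22 - 24) = -2 + 1/(-2) = -2 - ½ = -5/2 ≈ -2.5000)
(w - 369)*171 = (-5/2 - 369)*171 = -743/2*171 = -127053/2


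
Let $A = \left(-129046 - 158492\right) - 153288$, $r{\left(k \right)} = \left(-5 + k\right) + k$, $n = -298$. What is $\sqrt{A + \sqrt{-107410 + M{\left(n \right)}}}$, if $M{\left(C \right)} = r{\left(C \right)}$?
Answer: $\sqrt{-440826 + i \sqrt{108011}} \approx 0.247 + 663.95 i$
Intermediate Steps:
$r{\left(k \right)} = -5 + 2 k$
$M{\left(C \right)} = -5 + 2 C$
$A = -440826$ ($A = -287538 - 153288 = -440826$)
$\sqrt{A + \sqrt{-107410 + M{\left(n \right)}}} = \sqrt{-440826 + \sqrt{-107410 + \left(-5 + 2 \left(-298\right)\right)}} = \sqrt{-440826 + \sqrt{-107410 - 601}} = \sqrt{-440826 + \sqrt{-108011}} = \sqrt{-440826 + i \sqrt{108011}}$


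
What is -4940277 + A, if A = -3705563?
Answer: -8645840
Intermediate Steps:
-4940277 + A = -4940277 - 3705563 = -8645840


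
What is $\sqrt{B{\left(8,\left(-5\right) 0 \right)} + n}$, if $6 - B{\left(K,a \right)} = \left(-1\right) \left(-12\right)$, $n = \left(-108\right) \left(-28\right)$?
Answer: $\sqrt{3018} \approx 54.936$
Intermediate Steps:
$n = 3024$
$B{\left(K,a \right)} = -6$ ($B{\left(K,a \right)} = 6 - \left(-1\right) \left(-12\right) = 6 - 12 = -6$)
$\sqrt{B{\left(8,\left(-5\right) 0 \right)} + n} = \sqrt{-6 + 3024} = \sqrt{3018}$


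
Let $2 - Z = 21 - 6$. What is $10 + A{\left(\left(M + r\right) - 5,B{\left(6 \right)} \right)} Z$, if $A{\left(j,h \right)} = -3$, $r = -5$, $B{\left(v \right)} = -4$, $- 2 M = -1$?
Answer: $49$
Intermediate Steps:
$M = \frac{1}{2}$ ($M = \left(- \frac{1}{2}\right) \left(-1\right) = \frac{1}{2} \approx 0.5$)
$Z = -13$ ($Z = 2 - \left(21 - 6\right) = 2 - 15 = -13$)
$10 + A{\left(\left(M + r\right) - 5,B{\left(6 \right)} \right)} Z = 10 - -39 = 10 + 39 = 49$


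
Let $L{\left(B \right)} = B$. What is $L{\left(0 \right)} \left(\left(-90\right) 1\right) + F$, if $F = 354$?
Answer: $354$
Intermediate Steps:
$L{\left(0 \right)} \left(\left(-90\right) 1\right) + F = 0 \left(\left(-90\right) 1\right) + 354 = 0 \left(-90\right) + 354 = 0 + 354 = 354$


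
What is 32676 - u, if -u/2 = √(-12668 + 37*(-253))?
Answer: 32676 + 2*I*√22029 ≈ 32676.0 + 296.84*I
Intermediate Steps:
u = -2*I*√22029 (u = -2*√(-12668 + 37*(-253)) = -2*√(-12668 - 9361) = -2*I*√22029 ≈ -296.84*I)
32676 - u = 32676 - (-2)*I*√22029 = 32676 + 2*I*√22029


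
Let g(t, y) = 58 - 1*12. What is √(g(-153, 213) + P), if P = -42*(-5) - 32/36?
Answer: 2*√574/3 ≈ 15.972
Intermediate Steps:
g(t, y) = 46 (g(t, y) = 58 - 12 = 46)
P = 1882/9 (P = 210 - 32*1/36 = 210 - 8/9 = 1882/9 ≈ 209.11)
√(g(-153, 213) + P) = √(46 + 1882/9) = √(2296/9) = 2*√574/3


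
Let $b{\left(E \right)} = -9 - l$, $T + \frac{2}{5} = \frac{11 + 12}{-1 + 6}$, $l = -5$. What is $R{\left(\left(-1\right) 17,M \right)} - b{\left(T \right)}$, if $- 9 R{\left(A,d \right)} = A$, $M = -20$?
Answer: $\frac{53}{9} \approx 5.8889$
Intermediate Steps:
$R{\left(A,d \right)} = - \frac{A}{9}$
$T = \frac{21}{5}$ ($T = - \frac{2}{5} + \frac{11 + 12}{-1 + 6} = - \frac{2}{5} + \frac{23}{5} = \frac{21}{5} \approx 4.2$)
$b{\left(E \right)} = -4$ ($b{\left(E \right)} = -9 - -5 = -9 + 5 = -4$)
$R{\left(\left(-1\right) 17,M \right)} - b{\left(T \right)} = - \frac{\left(-1\right) 17}{9} - -4 = \left(- \frac{1}{9}\right) \left(-17\right) + 4 = \frac{17}{9} + 4 = \frac{53}{9}$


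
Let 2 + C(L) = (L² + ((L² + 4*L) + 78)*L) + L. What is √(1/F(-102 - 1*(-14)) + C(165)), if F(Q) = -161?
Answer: √120306696482/161 ≈ 2154.4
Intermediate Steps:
C(L) = -2 + L + L² + L*(78 + L² + 4*L) (C(L) = -2 + ((L² + ((L² + 4*L) + 78)*L) + L) = -2 + ((L² + (78 + L² + 4*L)*L) + L) = -2 + ((L² + L*(78 + L² + 4*L)) + L) = -2 + (L + L² + L*(78 + L² + 4*L)) = -2 + L + L² + L*(78 + L² + 4*L))
√(1/F(-102 - 1*(-14)) + C(165)) = √(1/(-161) + (-2 + 165³ + 5*165² + 79*165)) = √(-1/161 + (-2 + 4492125 + 5*27225 + 13035)) = √(-1/161 + (-2 + 4492125 + 136125 + 13035)) = √(-1/161 + 4641283) = √(747246562/161) = √120306696482/161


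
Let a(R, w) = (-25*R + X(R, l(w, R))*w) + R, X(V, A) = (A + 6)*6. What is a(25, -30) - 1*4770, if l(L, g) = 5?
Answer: -7350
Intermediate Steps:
X(V, A) = 36 + 6*A (X(V, A) = (6 + A)*6 = 36 + 6*A)
a(R, w) = -24*R + 66*w (a(R, w) = (-25*R + (36 + 6*5)*w) + R = (-25*R + (36 + 30)*w) + R = (-25*R + 66*w) + R = -24*R + 66*w)
a(25, -30) - 1*4770 = (-24*25 + 66*(-30)) - 1*4770 = (-600 - 1980) - 4770 = -2580 - 4770 = -7350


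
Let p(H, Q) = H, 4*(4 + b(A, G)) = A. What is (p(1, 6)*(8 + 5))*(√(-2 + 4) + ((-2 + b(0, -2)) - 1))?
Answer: -91 + 13*√2 ≈ -72.615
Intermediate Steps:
b(A, G) = -4 + A/4
(p(1, 6)*(8 + 5))*(√(-2 + 4) + ((-2 + b(0, -2)) - 1)) = (1*(8 + 5))*(√(-2 + 4) + ((-2 + (-4 + (¼)*0)) - 1)) = (1*13)*(√2 + ((-2 + (-4 + 0)) - 1)) = 13*(√2 + ((-2 - 4) - 1)) = 13*(√2 + (-6 - 1)) = 13*(√2 - 7) = 13*(-7 + √2) = -91 + 13*√2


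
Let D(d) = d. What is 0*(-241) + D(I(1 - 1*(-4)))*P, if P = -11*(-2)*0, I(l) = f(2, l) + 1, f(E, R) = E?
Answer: 0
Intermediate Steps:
I(l) = 3 (I(l) = 2 + 1 = 3)
P = 0 (P = 22*0 = 0)
0*(-241) + D(I(1 - 1*(-4)))*P = 0*(-241) + 3*0 = 0 + 0 = 0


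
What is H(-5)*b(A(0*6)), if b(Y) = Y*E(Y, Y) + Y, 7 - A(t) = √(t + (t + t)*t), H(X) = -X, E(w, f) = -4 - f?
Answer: -350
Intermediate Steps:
A(t) = 7 - √(t + 2*t²) (A(t) = 7 - √(t + (t + t)*t) = 7 - √(t + (2*t)*t) = 7 - √(t + 2*t²))
b(Y) = Y + Y*(-4 - Y) (b(Y) = Y*(-4 - Y) + Y = Y + Y*(-4 - Y))
H(-5)*b(A(0*6)) = (-1*(-5))*(-(7 - √((0*6)*(1 + 2*(0*6))))*(3 + (7 - √((0*6)*(1 + 2*(0*6)))))) = 5*(-(7 - √(0*(1 + 2*0)))*(3 + (7 - √(0*(1 + 2*0))))) = 5*(-(7 - √(0*(1 + 0)))*(3 + (7 - √(0*(1 + 0))))) = 5*(-(7 - √(0*1))*(3 + (7 - √(0*1)))) = 5*(-(7 - √0)*(3 + (7 - √0))) = 5*(-(7 - 1*0)*(3 + (7 - 1*0))) = 5*(-(7 + 0)*(3 + (7 + 0))) = 5*(-1*7*(3 + 7)) = 5*(-1*7*10) = 5*(-70) = -350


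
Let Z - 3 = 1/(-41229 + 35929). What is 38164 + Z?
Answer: 202285099/5300 ≈ 38167.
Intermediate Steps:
Z = 15899/5300 (Z = 3 + 1/(-41229 + 35929) = 3 + 1/(-5300) = 3 - 1/5300 = 15899/5300 ≈ 2.9998)
38164 + Z = 38164 + 15899/5300 = 202285099/5300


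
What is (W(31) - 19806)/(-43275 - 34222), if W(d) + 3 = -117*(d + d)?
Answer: 27063/77497 ≈ 0.34921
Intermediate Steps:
W(d) = -3 - 234*d (W(d) = -3 - 117*(d + d) = -3 - 234*d)
(W(31) - 19806)/(-43275 - 34222) = ((-3 - 234*31) - 19806)/(-43275 - 34222) = ((-3 - 7254) - 19806)/(-77497) = (-7257 - 19806)*(-1/77497) = -27063*(-1/77497) = 27063/77497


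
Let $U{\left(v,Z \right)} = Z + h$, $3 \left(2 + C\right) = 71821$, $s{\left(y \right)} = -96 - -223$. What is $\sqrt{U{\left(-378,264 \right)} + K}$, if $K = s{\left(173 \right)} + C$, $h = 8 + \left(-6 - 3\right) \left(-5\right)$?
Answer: $\frac{\sqrt{219441}}{3} \approx 156.15$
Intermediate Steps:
$h = 53$ ($h = 8 - -45 = 8 + 45 = 53$)
$s{\left(y \right)} = 127$ ($s{\left(y \right)} = -96 + 223 = 127$)
$C = \frac{71815}{3}$ ($C = -2 + \frac{1}{3} \cdot 71821 = -2 + \frac{71821}{3} = \frac{71815}{3} \approx 23938.0$)
$U{\left(v,Z \right)} = 53 + Z$ ($U{\left(v,Z \right)} = Z + 53 = 53 + Z$)
$K = \frac{72196}{3}$ ($K = 127 + \frac{71815}{3} = \frac{72196}{3} \approx 24065.0$)
$\sqrt{U{\left(-378,264 \right)} + K} = \sqrt{\left(53 + 264\right) + \frac{72196}{3}} = \sqrt{317 + \frac{72196}{3}} = \sqrt{\frac{73147}{3}} = \frac{\sqrt{219441}}{3}$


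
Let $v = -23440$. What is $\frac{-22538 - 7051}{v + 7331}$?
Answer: $\frac{29589}{16109} \approx 1.8368$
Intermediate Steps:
$\frac{-22538 - 7051}{v + 7331} = \frac{-22538 - 7051}{-23440 + 7331} = - \frac{29589}{-16109} = \left(-29589\right) \left(- \frac{1}{16109}\right) = \frac{29589}{16109}$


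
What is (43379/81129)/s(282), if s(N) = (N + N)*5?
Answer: 43379/228783780 ≈ 0.00018961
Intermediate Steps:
s(N) = 10*N (s(N) = (2*N)*5 = 10*N)
(43379/81129)/s(282) = (43379/81129)/((10*282)) = (43379*(1/81129))/2820 = (43379/81129)*(1/2820) = 43379/228783780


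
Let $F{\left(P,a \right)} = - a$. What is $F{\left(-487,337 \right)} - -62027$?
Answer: $61690$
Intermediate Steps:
$F{\left(-487,337 \right)} - -62027 = \left(-1\right) 337 - -62027 = -337 + 62027 = 61690$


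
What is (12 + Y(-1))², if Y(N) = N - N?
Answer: 144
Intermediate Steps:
Y(N) = 0
(12 + Y(-1))² = (12 + 0)² = 12² = 144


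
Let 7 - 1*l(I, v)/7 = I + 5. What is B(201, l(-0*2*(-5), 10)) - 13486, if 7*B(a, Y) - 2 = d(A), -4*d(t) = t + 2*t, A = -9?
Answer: -53939/4 ≈ -13485.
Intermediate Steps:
d(t) = -3*t/4 (d(t) = -(t + 2*t)/4 = -3*t/4)
l(I, v) = 14 - 7*I (l(I, v) = 49 - 7*(I + 5) = 49 - 7*(5 + I) = 49 + (-35 - 7*I) = 14 - 7*I)
B(a, Y) = 5/4 (B(a, Y) = 2/7 + (-¾*(-9))/7 = 2/7 + (⅐)*(27/4) = 2/7 + 27/28 = 5/4)
B(201, l(-0*2*(-5), 10)) - 13486 = 5/4 - 13486 = -53939/4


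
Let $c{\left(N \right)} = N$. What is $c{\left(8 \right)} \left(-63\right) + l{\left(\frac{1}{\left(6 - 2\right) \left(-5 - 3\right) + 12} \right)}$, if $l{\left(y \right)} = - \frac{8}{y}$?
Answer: $-344$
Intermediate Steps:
$c{\left(8 \right)} \left(-63\right) + l{\left(\frac{1}{\left(6 - 2\right) \left(-5 - 3\right) + 12} \right)} = 8 \left(-63\right) - \frac{8}{\frac{1}{\left(6 - 2\right) \left(-5 - 3\right) + 12}} = -504 - \frac{8}{\frac{1}{4 \left(-8\right) + 12}} = -504 - \frac{8}{\frac{1}{-32 + 12}} = -504 - \frac{8}{\frac{1}{-20}} = -504 - \frac{8}{- \frac{1}{20}} = -504 - -160 = -504 + 160 = -344$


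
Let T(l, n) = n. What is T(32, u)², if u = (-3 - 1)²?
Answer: 256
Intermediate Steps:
u = 16 (u = (-4)² = 16)
T(32, u)² = 16² = 256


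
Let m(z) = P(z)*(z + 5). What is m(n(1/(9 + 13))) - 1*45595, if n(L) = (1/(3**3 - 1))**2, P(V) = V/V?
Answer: -30818839/676 ≈ -45590.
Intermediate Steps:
P(V) = 1
n(L) = 1/676 (n(L) = (1/(27 - 1))**2 = (1/26)**2 = 1/676)
m(z) = 5 + z (m(z) = 1*(z + 5) = 1*(5 + z) = 5 + z)
m(n(1/(9 + 13))) - 1*45595 = (5 + 1/676) - 1*45595 = 3381/676 - 45595 = -30818839/676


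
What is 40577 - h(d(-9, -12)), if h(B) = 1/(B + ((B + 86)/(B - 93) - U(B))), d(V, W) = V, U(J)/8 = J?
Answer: 257623271/6349 ≈ 40577.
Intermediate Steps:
U(J) = 8*J
h(B) = 1/(-7*B + (86 + B)/(-93 + B)) (h(B) = 1/(B + ((B + 86)/(B - 93) - 8*B)) = 1/(B + ((86 + B)/(-93 + B) - 8*B)) = 1/(B + (-8*B + (86 + B)/(-93 + B))) = 1/(-7*B + (86 + B)/(-93 + B)))
40577 - h(d(-9, -12)) = 40577 - (-93 - 9)/(86 - 7*(-9)**2 + 652*(-9)) = 40577 - (-102)/(86 - 7*81 - 5868) = 40577 - (-102)/(86 - 567 - 5868) = 40577 - (-102)/(-6349) = 40577 - (-1)*(-102)/6349 = 40577 - 1*102/6349 = 40577 - 102/6349 = 257623271/6349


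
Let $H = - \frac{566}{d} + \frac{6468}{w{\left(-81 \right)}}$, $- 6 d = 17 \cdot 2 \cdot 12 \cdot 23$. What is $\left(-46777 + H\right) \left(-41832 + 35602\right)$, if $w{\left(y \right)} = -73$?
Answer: $\frac{8333712567985}{28543} \approx 2.9197 \cdot 10^{8}$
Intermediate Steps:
$d = -1564$ ($d = - \frac{17 \cdot 2 \cdot 12 \cdot 23}{6} = - \frac{34 \cdot 12 \cdot 23}{6} = - \frac{408 \cdot 23}{6} = \left(- \frac{1}{6}\right) 9384 = -1564$)
$H = - \frac{5037317}{57086}$ ($H = - \frac{566}{-1564} + \frac{6468}{-73} = \left(-566\right) \left(- \frac{1}{1564}\right) + 6468 \left(- \frac{1}{73}\right) = \frac{283}{782} - \frac{6468}{73} = - \frac{5037317}{57086} \approx -88.241$)
$\left(-46777 + H\right) \left(-41832 + 35602\right) = \left(-46777 - \frac{5037317}{57086}\right) \left(-41832 + 35602\right) = \left(- \frac{2675349139}{57086}\right) \left(-6230\right) = \frac{8333712567985}{28543}$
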